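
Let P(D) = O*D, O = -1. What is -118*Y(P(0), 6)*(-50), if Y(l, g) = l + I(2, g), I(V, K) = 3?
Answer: 17700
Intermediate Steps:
P(D) = -D
Y(l, g) = 3 + l (Y(l, g) = l + 3 = 3 + l)
-118*Y(P(0), 6)*(-50) = -118*(3 - 1*0)*(-50) = -118*(3 + 0)*(-50) = -118*3*(-50) = -354*(-50) = 17700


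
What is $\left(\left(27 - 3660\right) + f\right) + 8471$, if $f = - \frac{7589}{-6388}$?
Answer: $\frac{30912733}{6388} \approx 4839.2$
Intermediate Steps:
$f = \frac{7589}{6388}$ ($f = \left(-7589\right) \left(- \frac{1}{6388}\right) = \frac{7589}{6388} \approx 1.188$)
$\left(\left(27 - 3660\right) + f\right) + 8471 = \left(\left(27 - 3660\right) + \frac{7589}{6388}\right) + 8471 = \left(-3633 + \frac{7589}{6388}\right) + 8471 = - \frac{23200015}{6388} + 8471 = \frac{30912733}{6388}$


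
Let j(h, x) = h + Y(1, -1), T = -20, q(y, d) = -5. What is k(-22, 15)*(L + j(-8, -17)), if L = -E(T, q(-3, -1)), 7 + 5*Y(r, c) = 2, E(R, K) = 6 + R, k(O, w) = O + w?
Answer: -35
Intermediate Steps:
Y(r, c) = -1 (Y(r, c) = -7/5 + (1/5)*2 = -7/5 + 2/5 = -1)
j(h, x) = -1 + h (j(h, x) = h - 1 = -1 + h)
L = 14 (L = -(6 - 20) = -1*(-14) = 14)
k(-22, 15)*(L + j(-8, -17)) = (-22 + 15)*(14 + (-1 - 8)) = -7*(14 - 9) = -7*5 = -35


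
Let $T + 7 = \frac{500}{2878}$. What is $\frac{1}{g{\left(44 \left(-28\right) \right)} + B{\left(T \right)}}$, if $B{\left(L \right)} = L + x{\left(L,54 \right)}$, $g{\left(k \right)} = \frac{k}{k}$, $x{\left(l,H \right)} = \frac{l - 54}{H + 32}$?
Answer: $- \frac{123754}{808553} \approx -0.15306$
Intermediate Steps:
$x{\left(l,H \right)} = \frac{-54 + l}{32 + H}$
$g{\left(k \right)} = 1$
$T = - \frac{9823}{1439}$ ($T = -7 + \frac{500}{2878} = -7 + 500 \cdot \frac{1}{2878} = -7 + \frac{250}{1439} = - \frac{9823}{1439} \approx -6.8263$)
$B{\left(L \right)} = - \frac{27}{43} + \frac{87 L}{86}$ ($B{\left(L \right)} = L + \frac{-54 + L}{32 + 54} = L + \frac{-54 + L}{86} = L + \left(- \frac{27}{43} + \frac{L}{86}\right) = - \frac{27}{43} + \frac{87 L}{86}$)
$\frac{1}{g{\left(44 \left(-28\right) \right)} + B{\left(T \right)}} = \frac{1}{1 + \left(- \frac{27}{43} + \frac{87}{86} \left(- \frac{9823}{1439}\right)\right)} = \frac{1}{1 - \frac{932307}{123754}} = \frac{1}{- \frac{808553}{123754}} = - \frac{123754}{808553}$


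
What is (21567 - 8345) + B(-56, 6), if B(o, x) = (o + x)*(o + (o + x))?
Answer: 18522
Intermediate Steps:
B(o, x) = (o + x)*(x + 2*o)
(21567 - 8345) + B(-56, 6) = (21567 - 8345) + (6² + 2*(-56)² + 3*(-56)*6) = 13222 + (36 + 2*3136 - 1008) = 13222 + (36 + 6272 - 1008) = 13222 + 5300 = 18522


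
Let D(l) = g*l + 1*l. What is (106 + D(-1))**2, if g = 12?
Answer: 8649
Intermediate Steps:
D(l) = 13*l (D(l) = 12*l + 1*l = 12*l + l = 13*l)
(106 + D(-1))**2 = (106 + 13*(-1))**2 = (106 - 13)**2 = 93**2 = 8649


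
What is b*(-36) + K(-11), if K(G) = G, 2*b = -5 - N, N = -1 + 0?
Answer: 61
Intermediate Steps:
N = -1
b = -2 (b = (-5 - 1*(-1))/2 = (-5 + 1)/2 = (1/2)*(-4) = -2)
b*(-36) + K(-11) = -2*(-36) - 11 = 72 - 11 = 61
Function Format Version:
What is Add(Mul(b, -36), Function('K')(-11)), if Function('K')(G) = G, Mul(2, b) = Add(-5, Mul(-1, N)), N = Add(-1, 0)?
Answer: 61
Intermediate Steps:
N = -1
b = -2 (b = Mul(Rational(1, 2), Add(-5, Mul(-1, -1))) = Mul(Rational(1, 2), Add(-5, 1)) = Mul(Rational(1, 2), -4) = -2)
Add(Mul(b, -36), Function('K')(-11)) = Add(Mul(-2, -36), -11) = Add(72, -11) = 61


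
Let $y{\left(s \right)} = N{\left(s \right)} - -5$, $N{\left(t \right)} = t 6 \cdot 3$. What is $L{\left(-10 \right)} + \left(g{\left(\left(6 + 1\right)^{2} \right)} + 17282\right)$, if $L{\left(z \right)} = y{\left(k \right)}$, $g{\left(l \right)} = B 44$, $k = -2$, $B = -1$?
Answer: $17207$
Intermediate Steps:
$N{\left(t \right)} = 18 t$ ($N{\left(t \right)} = 6 t 3 = 18 t$)
$g{\left(l \right)} = -44$ ($g{\left(l \right)} = \left(-1\right) 44 = -44$)
$y{\left(s \right)} = 5 + 18 s$ ($y{\left(s \right)} = 18 s - -5 = 18 s + 5 = 5 + 18 s$)
$L{\left(z \right)} = -31$ ($L{\left(z \right)} = 5 + 18 \left(-2\right) = 5 - 36 = -31$)
$L{\left(-10 \right)} + \left(g{\left(\left(6 + 1\right)^{2} \right)} + 17282\right) = -31 + \left(-44 + 17282\right) = -31 + 17238 = 17207$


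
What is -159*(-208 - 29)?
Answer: 37683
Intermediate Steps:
-159*(-208 - 29) = -159*(-237) = 37683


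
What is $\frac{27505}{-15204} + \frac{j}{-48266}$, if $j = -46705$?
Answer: $- \frac{308726755}{366918132} \approx -0.8414$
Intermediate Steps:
$\frac{27505}{-15204} + \frac{j}{-48266} = \frac{27505}{-15204} - \frac{46705}{-48266} = 27505 \left(- \frac{1}{15204}\right) - - \frac{46705}{48266} = - \frac{27505}{15204} + \frac{46705}{48266} = - \frac{308726755}{366918132}$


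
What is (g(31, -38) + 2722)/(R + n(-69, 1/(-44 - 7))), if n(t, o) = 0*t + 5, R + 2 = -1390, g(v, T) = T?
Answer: -2684/1387 ≈ -1.9351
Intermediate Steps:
R = -1392 (R = -2 - 1390 = -1392)
n(t, o) = 5 (n(t, o) = 0 + 5 = 5)
(g(31, -38) + 2722)/(R + n(-69, 1/(-44 - 7))) = (-38 + 2722)/(-1392 + 5) = 2684/(-1387) = 2684*(-1/1387) = -2684/1387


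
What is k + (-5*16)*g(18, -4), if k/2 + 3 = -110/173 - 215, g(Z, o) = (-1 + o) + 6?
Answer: -89488/173 ≈ -517.27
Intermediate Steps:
g(Z, o) = 5 + o
k = -75648/173 (k = -6 + 2*(-110/173 - 215) = -6 + 2*(-37305/173) = -6 - 74610/173 = -75648/173 ≈ -437.27)
k + (-5*16)*g(18, -4) = -75648/173 + (-5*16)*(5 - 4) = -75648/173 - 80*1 = -75648/173 - 80 = -89488/173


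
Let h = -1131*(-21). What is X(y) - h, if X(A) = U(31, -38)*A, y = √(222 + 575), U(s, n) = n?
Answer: -23751 - 38*√797 ≈ -24824.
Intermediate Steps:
y = √797 ≈ 28.231
X(A) = -38*A
h = 23751
X(y) - h = -38*√797 - 1*23751 = -38*√797 - 23751 = -23751 - 38*√797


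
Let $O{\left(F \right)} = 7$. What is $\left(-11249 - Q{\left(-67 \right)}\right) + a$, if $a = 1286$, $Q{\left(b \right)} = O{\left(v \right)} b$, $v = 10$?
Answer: $-9494$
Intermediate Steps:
$Q{\left(b \right)} = 7 b$
$\left(-11249 - Q{\left(-67 \right)}\right) + a = \left(-11249 - 7 \left(-67\right)\right) + 1286 = \left(-11249 - -469\right) + 1286 = \left(-11249 + 469\right) + 1286 = -10780 + 1286 = -9494$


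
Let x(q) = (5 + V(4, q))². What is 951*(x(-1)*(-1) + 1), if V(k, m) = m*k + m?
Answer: 951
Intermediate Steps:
V(k, m) = m + k*m (V(k, m) = k*m + m = m + k*m)
x(q) = (5 + 5*q)² (x(q) = (5 + q*(1 + 4))² = (5 + q*5)² = (5 + 5*q)²)
951*(x(-1)*(-1) + 1) = 951*((25*(1 - 1)²)*(-1) + 1) = 951*((25*0²)*(-1) + 1) = 951*((25*0)*(-1) + 1) = 951*(0*(-1) + 1) = 951*(0 + 1) = 951*1 = 951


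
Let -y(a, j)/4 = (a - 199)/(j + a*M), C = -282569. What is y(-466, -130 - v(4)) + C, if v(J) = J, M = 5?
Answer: -24866167/88 ≈ -2.8257e+5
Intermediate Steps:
y(a, j) = -4*(-199 + a)/(j + 5*a) (y(a, j) = -4*(a - 199)/(j + a*5) = -4*(-199 + a)/(j + 5*a))
y(-466, -130 - v(4)) + C = 4*(199 - 1*(-466))/((-130 - 1*4) + 5*(-466)) - 282569 = 4*(199 + 466)/((-130 - 4) - 2330) - 282569 = 4*665/(-134 - 2330) - 282569 = 4*665/(-2464) - 282569 = 4*(-1/2464)*665 - 282569 = -95/88 - 282569 = -24866167/88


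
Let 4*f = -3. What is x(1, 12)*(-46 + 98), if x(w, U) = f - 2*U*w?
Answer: -1287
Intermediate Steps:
f = -¾ (f = (¼)*(-3) = -¾ ≈ -0.75000)
x(w, U) = -¾ - 2*U*w
x(1, 12)*(-46 + 98) = (-¾ - 2*12*1)*(-46 + 98) = (-¾ - 24)*52 = -99/4*52 = -1287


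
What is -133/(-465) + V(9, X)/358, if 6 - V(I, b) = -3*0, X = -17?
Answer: 25202/83235 ≈ 0.30278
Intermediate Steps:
V(I, b) = 6 (V(I, b) = 6 - (-3)*0 = 6 - 1*0 = 6 + 0 = 6)
-133/(-465) + V(9, X)/358 = -133/(-465) + 6/358 = -133*(-1/465) + 6*(1/358) = 133/465 + 3/179 = 25202/83235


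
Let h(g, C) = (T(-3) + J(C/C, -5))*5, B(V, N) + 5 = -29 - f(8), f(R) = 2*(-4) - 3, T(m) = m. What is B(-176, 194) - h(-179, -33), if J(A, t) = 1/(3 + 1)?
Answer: -37/4 ≈ -9.2500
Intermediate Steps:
J(A, t) = ¼ (J(A, t) = 1/4 = ¼)
f(R) = -11 (f(R) = -8 - 3 = -11)
B(V, N) = -23 (B(V, N) = -5 + (-29 - 1*(-11)) = -5 + (-29 + 11) = -5 - 18 = -23)
h(g, C) = -55/4 (h(g, C) = (-3 + ¼)*5 = -11/4*5 = -55/4)
B(-176, 194) - h(-179, -33) = -23 - 1*(-55/4) = -23 + 55/4 = -37/4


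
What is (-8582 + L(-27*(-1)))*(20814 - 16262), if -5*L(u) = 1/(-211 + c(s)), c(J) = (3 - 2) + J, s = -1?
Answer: -41213848968/1055 ≈ -3.9065e+7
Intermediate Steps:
c(J) = 1 + J
L(u) = 1/1055 (L(u) = -1/(5*(-211 + (1 - 1))) = -1/(5*(-211 + 0)) = -⅕/(-211) = -⅕*(-1/211) = 1/1055)
(-8582 + L(-27*(-1)))*(20814 - 16262) = (-8582 + 1/1055)*(20814 - 16262) = -9054009/1055*4552 = -41213848968/1055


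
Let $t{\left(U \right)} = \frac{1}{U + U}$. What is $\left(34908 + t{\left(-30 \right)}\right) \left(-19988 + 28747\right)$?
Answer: $\frac{18345541561}{60} \approx 3.0576 \cdot 10^{8}$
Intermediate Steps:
$t{\left(U \right)} = \frac{1}{2 U}$
$\left(34908 + t{\left(-30 \right)}\right) \left(-19988 + 28747\right) = \left(34908 + \frac{1}{2 \left(-30\right)}\right) \left(-19988 + 28747\right) = \left(34908 + \frac{1}{2} \left(- \frac{1}{30}\right)\right) 8759 = \left(34908 - \frac{1}{60}\right) 8759 = \frac{2094479}{60} \cdot 8759 = \frac{18345541561}{60}$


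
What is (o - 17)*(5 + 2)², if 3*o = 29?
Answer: -1078/3 ≈ -359.33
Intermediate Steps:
o = 29/3 (o = (⅓)*29 = 29/3 ≈ 9.6667)
(o - 17)*(5 + 2)² = (29/3 - 17)*(5 + 2)² = -22/3*7² = -22/3*49 = -1078/3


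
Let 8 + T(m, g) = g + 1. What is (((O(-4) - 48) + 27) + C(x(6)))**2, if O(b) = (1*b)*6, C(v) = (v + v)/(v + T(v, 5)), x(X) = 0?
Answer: 2025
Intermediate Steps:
T(m, g) = -7 + g (T(m, g) = -8 + (g + 1) = -8 + (1 + g) = -7 + g)
C(v) = 2*v/(-2 + v) (C(v) = (v + v)/(v + (-7 + 5)) = (2*v)/(v - 2) = (2*v)/(-2 + v) = 2*v/(-2 + v))
O(b) = 6*b (O(b) = b*6 = 6*b)
(((O(-4) - 48) + 27) + C(x(6)))**2 = (((6*(-4) - 48) + 27) + 2*0/(-2 + 0))**2 = (((-24 - 48) + 27) + 2*0/(-2))**2 = ((-72 + 27) + 2*0*(-1/2))**2 = (-45 + 0)**2 = (-45)**2 = 2025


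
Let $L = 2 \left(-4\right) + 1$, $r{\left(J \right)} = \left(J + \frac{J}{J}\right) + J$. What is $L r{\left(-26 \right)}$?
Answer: $357$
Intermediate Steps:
$r{\left(J \right)} = 1 + 2 J$ ($r{\left(J \right)} = \left(J + 1\right) + J = \left(1 + J\right) + J = 1 + 2 J$)
$L = -7$ ($L = -8 + 1 = -7$)
$L r{\left(-26 \right)} = - 7 \left(1 + 2 \left(-26\right)\right) = - 7 \left(1 - 52\right) = \left(-7\right) \left(-51\right) = 357$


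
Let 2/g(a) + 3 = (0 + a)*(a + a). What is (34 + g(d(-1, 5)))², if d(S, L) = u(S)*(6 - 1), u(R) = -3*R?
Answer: 231040000/199809 ≈ 1156.3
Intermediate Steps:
d(S, L) = -15*S (d(S, L) = (-3*S)*(6 - 1) = -3*S*5 = -15*S)
g(a) = 2/(-3 + 2*a²) (g(a) = 2/(-3 + (0 + a)*(a + a)) = 2/(-3 + a*(2*a)) = 2/(-3 + 2*a²))
(34 + g(d(-1, 5)))² = (34 + 2/(-3 + 2*(-15*(-1))²))² = (34 + 2/(-3 + 2*15²))² = (34 + 2/(-3 + 2*225))² = (34 + 2/(-3 + 450))² = (34 + 2/447)² = (15200/447)² = 231040000/199809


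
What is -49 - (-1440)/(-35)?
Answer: -631/7 ≈ -90.143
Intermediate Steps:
-49 - (-1440)/(-35) = -49 - (-1440)*(-1)/35 = -49 - 48*6/7 = -49 - 288/7 = -631/7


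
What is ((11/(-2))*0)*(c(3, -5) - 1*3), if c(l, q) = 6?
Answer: 0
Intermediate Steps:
((11/(-2))*0)*(c(3, -5) - 1*3) = ((11/(-2))*0)*(6 - 1*3) = ((11*(-1/2))*0)*(6 - 3) = -11/2*0*3 = 0*3 = 0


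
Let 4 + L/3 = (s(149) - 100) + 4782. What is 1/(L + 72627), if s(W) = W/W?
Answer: 1/86664 ≈ 1.1539e-5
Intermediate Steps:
s(W) = 1
L = 14037 (L = -12 + 3*((1 - 100) + 4782) = -12 + 3*(-99 + 4782) = -12 + 3*4683 = -12 + 14049 = 14037)
1/(L + 72627) = 1/(14037 + 72627) = 1/86664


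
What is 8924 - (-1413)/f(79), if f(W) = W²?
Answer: 55696097/6241 ≈ 8924.2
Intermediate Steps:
8924 - (-1413)/f(79) = 8924 - (-1413)/(79²) = 8924 - (-1413)/6241 = 8924 - 1*(-1413/6241) = 8924 + 1413/6241 = 55696097/6241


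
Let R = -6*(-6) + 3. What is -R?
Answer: -39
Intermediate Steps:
R = 39 (R = 36 + 3 = 39)
-R = -1*39 = -39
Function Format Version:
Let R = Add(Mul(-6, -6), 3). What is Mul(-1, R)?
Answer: -39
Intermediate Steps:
R = 39 (R = Add(36, 3) = 39)
Mul(-1, R) = Mul(-1, 39) = -39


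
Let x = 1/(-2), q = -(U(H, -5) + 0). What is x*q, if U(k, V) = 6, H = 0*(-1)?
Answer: 3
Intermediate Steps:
H = 0
q = -6 (q = -(6 + 0) = -1*6 = -6)
x = -½ ≈ -0.50000
x*q = -½*(-6) = 3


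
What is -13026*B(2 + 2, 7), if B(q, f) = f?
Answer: -91182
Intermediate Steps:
-13026*B(2 + 2, 7) = -13026*7 = -91182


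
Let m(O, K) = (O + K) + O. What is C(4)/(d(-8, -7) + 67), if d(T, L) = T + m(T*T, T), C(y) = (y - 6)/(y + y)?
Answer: -1/716 ≈ -0.0013966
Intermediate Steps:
m(O, K) = K + 2*O (m(O, K) = (K + O) + O = K + 2*O)
C(y) = (-6 + y)/(2*y) (C(y) = (-6 + y)/((2*y)) = (-6 + y)*(1/(2*y)) = (-6 + y)/(2*y))
d(T, L) = 2*T + 2*T**2 (d(T, L) = T + (T + 2*(T*T)) = T + (T + 2*T**2) = 2*T + 2*T**2)
C(4)/(d(-8, -7) + 67) = ((1/2)*(-6 + 4)/4)/(2*(-8)*(1 - 8) + 67) = ((1/2)*(1/4)*(-2))/(2*(-8)*(-7) + 67) = -1/4/(112 + 67) = -1/4/179 = (1/179)*(-1/4) = -1/716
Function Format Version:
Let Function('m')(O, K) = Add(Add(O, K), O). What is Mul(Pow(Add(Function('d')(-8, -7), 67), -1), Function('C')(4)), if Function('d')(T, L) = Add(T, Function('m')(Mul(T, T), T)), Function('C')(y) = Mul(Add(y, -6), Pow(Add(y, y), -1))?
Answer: Rational(-1, 716) ≈ -0.0013966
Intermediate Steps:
Function('m')(O, K) = Add(K, Mul(2, O)) (Function('m')(O, K) = Add(Add(K, O), O) = Add(K, Mul(2, O)))
Function('C')(y) = Mul(Rational(1, 2), Pow(y, -1), Add(-6, y)) (Function('C')(y) = Mul(Add(-6, y), Pow(Mul(2, y), -1)) = Mul(Add(-6, y), Mul(Rational(1, 2), Pow(y, -1))) = Mul(Rational(1, 2), Pow(y, -1), Add(-6, y)))
Function('d')(T, L) = Add(Mul(2, T), Mul(2, Pow(T, 2))) (Function('d')(T, L) = Add(T, Add(T, Mul(2, Mul(T, T)))) = Add(T, Add(T, Mul(2, Pow(T, 2)))) = Add(Mul(2, T), Mul(2, Pow(T, 2))))
Mul(Pow(Add(Function('d')(-8, -7), 67), -1), Function('C')(4)) = Mul(Pow(Add(Mul(2, -8, Add(1, -8)), 67), -1), Mul(Rational(1, 2), Pow(4, -1), Add(-6, 4))) = Mul(Pow(Add(Mul(2, -8, -7), 67), -1), Mul(Rational(1, 2), Rational(1, 4), -2)) = Mul(Pow(Add(112, 67), -1), Rational(-1, 4)) = Mul(Pow(179, -1), Rational(-1, 4)) = Mul(Rational(1, 179), Rational(-1, 4)) = Rational(-1, 716)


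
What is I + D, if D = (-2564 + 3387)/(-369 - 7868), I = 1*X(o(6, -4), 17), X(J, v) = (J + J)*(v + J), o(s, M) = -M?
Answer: 1382993/8237 ≈ 167.90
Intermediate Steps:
X(J, v) = 2*J*(J + v) (X(J, v) = (2*J)*(J + v) = 2*J*(J + v))
I = 168 (I = 1*(2*(-1*(-4))*(-1*(-4) + 17)) = 1*(2*4*(4 + 17)) = 1*(2*4*21) = 1*168 = 168)
D = -823/8237 (D = 823/(-8237) = 823*(-1/8237) = -823/8237 ≈ -0.099915)
I + D = 168 - 823/8237 = 1382993/8237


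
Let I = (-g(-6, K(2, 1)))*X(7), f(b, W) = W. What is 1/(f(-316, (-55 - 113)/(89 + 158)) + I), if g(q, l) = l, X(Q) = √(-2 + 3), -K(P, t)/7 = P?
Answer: 247/3290 ≈ 0.075076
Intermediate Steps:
K(P, t) = -7*P
X(Q) = 1 (X(Q) = √1 = 1)
I = 14 (I = -(-7)*2*1 = -1*(-14)*1 = 14*1 = 14)
1/(f(-316, (-55 - 113)/(89 + 158)) + I) = 1/((-55 - 113)/(89 + 158) + 14) = 1/(-168/247 + 14) = 1/(3290/247) = 247/3290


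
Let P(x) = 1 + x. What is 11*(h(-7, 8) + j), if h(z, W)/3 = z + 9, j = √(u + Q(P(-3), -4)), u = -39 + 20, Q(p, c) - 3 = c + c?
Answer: 66 + 22*I*√6 ≈ 66.0 + 53.889*I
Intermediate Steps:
Q(p, c) = 3 + 2*c (Q(p, c) = 3 + (c + c) = 3 + 2*c)
u = -19
j = 2*I*√6 (j = √(-19 + (3 + 2*(-4))) = √(-19 + (3 - 8)) = √(-19 - 5) = √(-24) = 2*I*√6 ≈ 4.899*I)
h(z, W) = 27 + 3*z (h(z, W) = 3*(z + 9) = 3*(9 + z) = 27 + 3*z)
11*(h(-7, 8) + j) = 11*((27 + 3*(-7)) + 2*I*√6) = 11*((27 - 21) + 2*I*√6) = 11*(6 + 2*I*√6) = 66 + 22*I*√6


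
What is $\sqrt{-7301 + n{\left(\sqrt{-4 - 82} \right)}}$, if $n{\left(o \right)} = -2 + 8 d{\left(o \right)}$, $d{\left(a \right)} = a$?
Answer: $\sqrt{-7303 + 8 i \sqrt{86}} \approx 0.4341 + 85.459 i$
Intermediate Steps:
$n{\left(o \right)} = -2 + 8 o$
$\sqrt{-7301 + n{\left(\sqrt{-4 - 82} \right)}} = \sqrt{-7301 - \left(2 - 8 \sqrt{-4 - 82}\right)} = \sqrt{-7301 - \left(2 - 8 \sqrt{-86}\right)} = \sqrt{-7301 - \left(2 - 8 i \sqrt{86}\right)} = \sqrt{-7303 + 8 i \sqrt{86}}$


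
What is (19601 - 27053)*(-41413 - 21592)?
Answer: 469513260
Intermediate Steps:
(19601 - 27053)*(-41413 - 21592) = -7452*(-63005) = 469513260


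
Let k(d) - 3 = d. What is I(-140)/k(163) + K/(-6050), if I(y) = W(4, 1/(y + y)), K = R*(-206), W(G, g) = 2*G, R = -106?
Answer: -894094/251075 ≈ -3.5611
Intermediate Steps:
k(d) = 3 + d
K = 21836 (K = -106*(-206) = 21836)
I(y) = 8 (I(y) = 2*4 = 8)
I(-140)/k(163) + K/(-6050) = 8/(3 + 163) + 21836/(-6050) = 8/166 + 21836*(-1/6050) = 8*(1/166) - 10918/3025 = 4/83 - 10918/3025 = -894094/251075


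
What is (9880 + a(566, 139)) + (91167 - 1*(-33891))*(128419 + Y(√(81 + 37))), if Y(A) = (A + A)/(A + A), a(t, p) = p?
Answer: 16059958379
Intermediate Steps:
Y(A) = 1 (Y(A) = (2*A)/((2*A)) = (2*A)*(1/(2*A)) = 1)
(9880 + a(566, 139)) + (91167 - 1*(-33891))*(128419 + Y(√(81 + 37))) = (9880 + 139) + (91167 - 1*(-33891))*(128419 + 1) = 10019 + (91167 + 33891)*128420 = 10019 + 125058*128420 = 10019 + 16059948360 = 16059958379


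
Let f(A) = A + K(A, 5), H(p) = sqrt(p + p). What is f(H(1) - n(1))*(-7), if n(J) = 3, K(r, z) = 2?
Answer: 7 - 7*sqrt(2) ≈ -2.8995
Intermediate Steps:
H(p) = sqrt(2)*sqrt(p) (H(p) = sqrt(2*p) = sqrt(2)*sqrt(p))
f(A) = 2 + A (f(A) = A + 2 = 2 + A)
f(H(1) - n(1))*(-7) = (2 + (sqrt(2)*sqrt(1) - 1*3))*(-7) = (2 + (sqrt(2)*1 - 3))*(-7) = (2 + (sqrt(2) - 3))*(-7) = (2 + (-3 + sqrt(2)))*(-7) = (-1 + sqrt(2))*(-7) = 7 - 7*sqrt(2)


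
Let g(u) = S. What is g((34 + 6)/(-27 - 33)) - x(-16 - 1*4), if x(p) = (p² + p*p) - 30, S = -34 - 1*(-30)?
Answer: -774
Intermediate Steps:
S = -4 (S = -34 + 30 = -4)
g(u) = -4
x(p) = -30 + 2*p² (x(p) = (p² + p²) - 30 = 2*p² - 30 = -30 + 2*p²)
g((34 + 6)/(-27 - 33)) - x(-16 - 1*4) = -4 - (-30 + 2*(-16 - 1*4)²) = -4 - (-30 + 2*(-16 - 4)²) = -4 - (-30 + 2*(-20)²) = -4 - (-30 + 2*400) = -4 - (-30 + 800) = -4 - 1*770 = -4 - 770 = -774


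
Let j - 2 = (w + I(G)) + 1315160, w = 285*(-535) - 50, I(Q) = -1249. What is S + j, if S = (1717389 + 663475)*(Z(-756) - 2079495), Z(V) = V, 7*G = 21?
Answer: -4952793555476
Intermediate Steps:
G = 3 (G = (⅐)*21 = 3)
w = -152525 (w = -152475 - 50 = -152525)
S = -4952794716864 (S = (1717389 + 663475)*(-756 - 2079495) = 2380864*(-2080251) = -4952794716864)
j = 1161388 (j = 2 + ((-152525 - 1249) + 1315160) = 2 + (-153774 + 1315160) = 2 + 1161386 = 1161388)
S + j = -4952794716864 + 1161388 = -4952793555476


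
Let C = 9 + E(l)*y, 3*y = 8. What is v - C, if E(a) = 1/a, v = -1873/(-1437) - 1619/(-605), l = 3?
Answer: -15412751/2608155 ≈ -5.9094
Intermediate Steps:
v = 3459668/869385 (v = -1873*(-1/1437) - 1619*(-1/605) = 1873/1437 + 1619/605 = 3459668/869385 ≈ 3.9794)
y = 8/3 (y = (⅓)*8 = 8/3 ≈ 2.6667)
E(a) = 1/a
C = 89/9 (C = 9 + (8/3)/3 = 9 + (⅓)*(8/3) = 9 + 8/9 = 89/9 ≈ 9.8889)
v - C = 3459668/869385 - 1*89/9 = 3459668/869385 - 89/9 = -15412751/2608155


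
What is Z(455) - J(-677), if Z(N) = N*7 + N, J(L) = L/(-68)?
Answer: 246843/68 ≈ 3630.0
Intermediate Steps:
J(L) = -L/68 (J(L) = L*(-1/68) = -L/68)
Z(N) = 8*N (Z(N) = 7*N + N = 8*N)
Z(455) - J(-677) = 8*455 - (-1)*(-677)/68 = 3640 - 1*677/68 = 3640 - 677/68 = 246843/68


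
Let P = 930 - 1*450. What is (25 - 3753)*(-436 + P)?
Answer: -164032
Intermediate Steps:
P = 480 (P = 930 - 450 = 480)
(25 - 3753)*(-436 + P) = (25 - 3753)*(-436 + 480) = -3728*44 = -164032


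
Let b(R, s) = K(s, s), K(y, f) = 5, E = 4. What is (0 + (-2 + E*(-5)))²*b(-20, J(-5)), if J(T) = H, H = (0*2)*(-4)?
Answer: 2420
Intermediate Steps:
H = 0 (H = 0*(-4) = 0)
J(T) = 0
b(R, s) = 5
(0 + (-2 + E*(-5)))²*b(-20, J(-5)) = (0 + (-2 + 4*(-5)))²*5 = (0 + (-2 - 20))²*5 = (0 - 22)²*5 = (-22)²*5 = 484*5 = 2420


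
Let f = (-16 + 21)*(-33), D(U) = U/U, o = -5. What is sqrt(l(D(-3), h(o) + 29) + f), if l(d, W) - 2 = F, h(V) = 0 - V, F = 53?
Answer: I*sqrt(110) ≈ 10.488*I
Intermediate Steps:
h(V) = -V
D(U) = 1
l(d, W) = 55 (l(d, W) = 2 + 53 = 55)
f = -165 (f = 5*(-33) = -165)
sqrt(l(D(-3), h(o) + 29) + f) = sqrt(55 - 165) = sqrt(-110) = I*sqrt(110)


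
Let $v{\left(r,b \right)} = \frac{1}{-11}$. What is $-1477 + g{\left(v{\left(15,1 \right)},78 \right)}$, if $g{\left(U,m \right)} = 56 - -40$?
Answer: $-1381$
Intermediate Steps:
$v{\left(r,b \right)} = - \frac{1}{11}$
$g{\left(U,m \right)} = 96$ ($g{\left(U,m \right)} = 56 + 40 = 96$)
$-1477 + g{\left(v{\left(15,1 \right)},78 \right)} = -1477 + 96 = -1381$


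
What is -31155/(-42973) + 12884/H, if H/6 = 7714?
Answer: 71272934/71034369 ≈ 1.0034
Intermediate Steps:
H = 46284 (H = 6*7714 = 46284)
-31155/(-42973) + 12884/H = -31155/(-42973) + 12884/46284 = -31155*(-1/42973) + 12884*(1/46284) = 31155/42973 + 3221/11571 = 71272934/71034369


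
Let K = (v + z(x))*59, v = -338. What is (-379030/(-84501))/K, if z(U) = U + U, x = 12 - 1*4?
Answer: -189515/802674999 ≈ -0.00023610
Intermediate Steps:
x = 8 (x = 12 - 4 = 8)
z(U) = 2*U
K = -18998 (K = (-338 + 2*8)*59 = (-338 + 16)*59 = -322*59 = -18998)
(-379030/(-84501))/K = -379030/(-84501)/(-18998) = -379030*(-1/84501)*(-1/18998) = (379030/84501)*(-1/18998) = -189515/802674999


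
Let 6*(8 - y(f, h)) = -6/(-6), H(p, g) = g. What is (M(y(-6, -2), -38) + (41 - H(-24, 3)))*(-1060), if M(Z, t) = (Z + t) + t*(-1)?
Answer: -145750/3 ≈ -48583.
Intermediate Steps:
y(f, h) = 47/6 (y(f, h) = 8 - (-1)/(-6) = 8 - (-1)*(-1)/6 = 8 - ⅙*1 = 8 - ⅙ = 47/6)
M(Z, t) = Z (M(Z, t) = (Z + t) - t = Z)
(M(y(-6, -2), -38) + (41 - H(-24, 3)))*(-1060) = (47/6 + (41 - 1*3))*(-1060) = (47/6 + (41 - 3))*(-1060) = (47/6 + 38)*(-1060) = (275/6)*(-1060) = -145750/3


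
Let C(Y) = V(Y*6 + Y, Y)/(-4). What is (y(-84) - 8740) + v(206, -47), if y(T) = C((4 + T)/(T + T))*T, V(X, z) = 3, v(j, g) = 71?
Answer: -8606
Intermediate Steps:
C(Y) = -¾ (C(Y) = 3/(-4) = 3*(-¼) = -¾)
y(T) = -3*T/4
(y(-84) - 8740) + v(206, -47) = (-¾*(-84) - 8740) + 71 = (63 - 8740) + 71 = -8677 + 71 = -8606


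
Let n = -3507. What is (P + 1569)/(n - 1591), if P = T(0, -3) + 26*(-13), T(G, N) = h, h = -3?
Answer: -614/2549 ≈ -0.24088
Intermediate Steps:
T(G, N) = -3
P = -341 (P = -3 + 26*(-13) = -3 - 338 = -341)
(P + 1569)/(n - 1591) = (-341 + 1569)/(-3507 - 1591) = 1228/(-5098) = 1228*(-1/5098) = -614/2549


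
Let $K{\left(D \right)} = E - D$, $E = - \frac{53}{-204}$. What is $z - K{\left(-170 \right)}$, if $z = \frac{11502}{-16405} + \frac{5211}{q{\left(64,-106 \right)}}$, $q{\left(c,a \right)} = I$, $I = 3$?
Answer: $\frac{308290451}{196860} \approx 1566.0$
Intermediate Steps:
$q{\left(c,a \right)} = 3$
$E = \frac{53}{204}$ ($E = \left(-53\right) \left(- \frac{1}{204}\right) = \frac{53}{204} \approx 0.2598$)
$K{\left(D \right)} = \frac{53}{204} - D$
$z = \frac{28483983}{16405}$ ($z = \frac{11502}{-16405} + \frac{5211}{3} = 11502 \left(- \frac{1}{16405}\right) + 5211 \cdot \frac{1}{3} = - \frac{11502}{16405} + 1737 = \frac{28483983}{16405} \approx 1736.3$)
$z - K{\left(-170 \right)} = \frac{28483983}{16405} - \left(\frac{53}{204} - -170\right) = \frac{28483983}{16405} - \left(\frac{53}{204} + 170\right) = \frac{28483983}{16405} - \frac{34733}{204} = \frac{308290451}{196860}$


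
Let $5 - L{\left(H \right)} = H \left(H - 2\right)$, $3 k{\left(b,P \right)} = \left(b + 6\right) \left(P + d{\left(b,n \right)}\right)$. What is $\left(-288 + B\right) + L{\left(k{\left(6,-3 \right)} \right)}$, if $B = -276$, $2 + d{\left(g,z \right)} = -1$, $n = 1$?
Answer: $-1183$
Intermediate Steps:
$d{\left(g,z \right)} = -3$ ($d{\left(g,z \right)} = -2 - 1 = -3$)
$k{\left(b,P \right)} = \frac{\left(-3 + P\right) \left(6 + b\right)}{3}$ ($k{\left(b,P \right)} = \frac{\left(b + 6\right) \left(P - 3\right)}{3} = \frac{\left(6 + b\right) \left(-3 + P\right)}{3} = \frac{\left(-3 + P\right) \left(6 + b\right)}{3}$)
$L{\left(H \right)} = 5 - H \left(-2 + H\right)$ ($L{\left(H \right)} = 5 - H \left(H - 2\right) = 5 - H \left(-2 + H\right)$)
$\left(-288 + B\right) + L{\left(k{\left(6,-3 \right)} \right)} = \left(-288 - 276\right) + \left(5 - \left(-6 - 6 + 2 \left(-3\right) + \frac{1}{3} \left(-3\right) 6\right)^{2} + 2 \left(-6 - 6 + 2 \left(-3\right) + \frac{1}{3} \left(-3\right) 6\right)\right) = -564 + \left(5 - \left(-6 - 6 - 6 - 6\right)^{2} + 2 \left(-6 - 6 - 6 - 6\right)\right) = -564 + \left(5 - \left(-24\right)^{2} + 2 \left(-24\right)\right) = -564 - 619 = -1183$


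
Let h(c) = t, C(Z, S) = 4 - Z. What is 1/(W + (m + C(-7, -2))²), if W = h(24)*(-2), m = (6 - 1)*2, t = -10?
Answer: 1/461 ≈ 0.0021692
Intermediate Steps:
m = 10 (m = 5*2 = 10)
h(c) = -10
W = 20 (W = -10*(-2) = 20)
1/(W + (m + C(-7, -2))²) = 1/(20 + (10 + (4 - 1*(-7)))²) = 1/(20 + (10 + (4 + 7))²) = 1/(20 + (10 + 11)²) = 1/(20 + 21²) = 1/(20 + 441) = 1/461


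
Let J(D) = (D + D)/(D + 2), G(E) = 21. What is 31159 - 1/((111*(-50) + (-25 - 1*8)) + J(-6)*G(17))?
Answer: 171997681/5520 ≈ 31159.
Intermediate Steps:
J(D) = 2*D/(2 + D) (J(D) = (2*D)/(2 + D) = 2*D/(2 + D))
31159 - 1/((111*(-50) + (-25 - 1*8)) + J(-6)*G(17)) = 31159 - 1/((111*(-50) + (-25 - 1*8)) + (2*(-6)/(2 - 6))*21) = 31159 - 1/((-5550 + (-25 - 8)) + (2*(-6)/(-4))*21) = 31159 - 1/((-5550 - 33) + (2*(-6)*(-¼))*21) = 31159 - 1/(-5583 + 3*21) = 31159 - 1/(-5583 + 63) = 31159 - 1/(-5520) = 31159 - 1*(-1/5520) = 31159 + 1/5520 = 171997681/5520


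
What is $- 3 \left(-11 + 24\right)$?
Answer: $-39$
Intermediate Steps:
$- 3 \left(-11 + 24\right) = \left(-3\right) 13 = -39$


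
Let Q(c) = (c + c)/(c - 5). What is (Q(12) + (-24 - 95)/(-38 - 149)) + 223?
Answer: 17484/77 ≈ 227.06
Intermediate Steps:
Q(c) = 2*c/(-5 + c) (Q(c) = (2*c)/(-5 + c) = 2*c/(-5 + c))
(Q(12) + (-24 - 95)/(-38 - 149)) + 223 = (2*12/(-5 + 12) + (-24 - 95)/(-38 - 149)) + 223 = (2*12/7 - 119/(-187)) + 223 = (2*12*(⅐) - 119*(-1/187)) + 223 = (24/7 + 7/11) + 223 = 313/77 + 223 = 17484/77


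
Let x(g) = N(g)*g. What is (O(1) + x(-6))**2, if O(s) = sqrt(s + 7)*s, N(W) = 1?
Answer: 44 - 24*sqrt(2) ≈ 10.059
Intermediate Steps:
O(s) = s*sqrt(7 + s) (O(s) = sqrt(7 + s)*s = s*sqrt(7 + s))
x(g) = g (x(g) = 1*g = g)
(O(1) + x(-6))**2 = (1*sqrt(7 + 1) - 6)**2 = (1*sqrt(8) - 6)**2 = (1*(2*sqrt(2)) - 6)**2 = (2*sqrt(2) - 6)**2 = (-6 + 2*sqrt(2))**2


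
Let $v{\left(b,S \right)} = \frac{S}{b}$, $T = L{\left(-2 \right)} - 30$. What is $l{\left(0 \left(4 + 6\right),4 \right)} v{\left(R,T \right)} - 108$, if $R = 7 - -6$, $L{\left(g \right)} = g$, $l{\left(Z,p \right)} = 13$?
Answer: $-140$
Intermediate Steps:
$R = 13$ ($R = 7 + 6 = 13$)
$T = -32$ ($T = -2 - 30 = -32$)
$l{\left(0 \left(4 + 6\right),4 \right)} v{\left(R,T \right)} - 108 = 13 \left(- \frac{32}{13}\right) - 108 = -32 - 108 = -140$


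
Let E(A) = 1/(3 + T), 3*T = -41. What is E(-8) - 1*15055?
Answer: -481763/32 ≈ -15055.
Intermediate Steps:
T = -41/3 (T = (⅓)*(-41) = -41/3 ≈ -13.667)
E(A) = -3/32 (E(A) = 1/(3 - 41/3) = 1/(-32/3) = -3/32)
E(-8) - 1*15055 = -3/32 - 1*15055 = -3/32 - 15055 = -481763/32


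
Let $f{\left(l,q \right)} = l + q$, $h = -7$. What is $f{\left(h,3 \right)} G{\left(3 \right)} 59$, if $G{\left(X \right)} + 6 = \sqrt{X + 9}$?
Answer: $1416 - 472 \sqrt{3} \approx 598.47$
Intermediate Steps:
$G{\left(X \right)} = -6 + \sqrt{9 + X}$ ($G{\left(X \right)} = -6 + \sqrt{X + 9} = -6 + \sqrt{9 + X}$)
$f{\left(h,3 \right)} G{\left(3 \right)} 59 = \left(-7 + 3\right) \left(-6 + \sqrt{9 + 3}\right) 59 = - 4 \left(-6 + \sqrt{12}\right) 59 = - 4 \left(-6 + 2 \sqrt{3}\right) 59 = \left(24 - 8 \sqrt{3}\right) 59 = 1416 - 472 \sqrt{3}$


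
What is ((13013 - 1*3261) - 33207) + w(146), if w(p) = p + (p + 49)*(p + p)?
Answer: 33631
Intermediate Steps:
w(p) = p + 2*p*(49 + p) (w(p) = p + (49 + p)*(2*p) = p + 2*p*(49 + p))
((13013 - 1*3261) - 33207) + w(146) = ((13013 - 1*3261) - 33207) + 146*(99 + 2*146) = ((13013 - 3261) - 33207) + 146*(99 + 292) = (9752 - 33207) + 146*391 = -23455 + 57086 = 33631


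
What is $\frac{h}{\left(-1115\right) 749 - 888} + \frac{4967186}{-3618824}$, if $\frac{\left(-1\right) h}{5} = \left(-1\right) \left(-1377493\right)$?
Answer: $\frac{10385920949941}{1512710048476} \approx 6.8658$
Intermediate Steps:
$h = -6887465$ ($h = - 5 \left(\left(-1\right) \left(-1377493\right)\right) = \left(-5\right) 1377493 = -6887465$)
$\frac{h}{\left(-1115\right) 749 - 888} + \frac{4967186}{-3618824} = - \frac{6887465}{\left(-1115\right) 749 - 888} + \frac{4967186}{-3618824} = - \frac{6887465}{-835135 - 888} + 4967186 \left(- \frac{1}{3618824}\right) = - \frac{6887465}{-836023} - \frac{2483593}{1809412} = \left(-6887465\right) \left(- \frac{1}{836023}\right) - \frac{2483593}{1809412} = \frac{6887465}{836023} - \frac{2483593}{1809412} = \frac{10385920949941}{1512710048476}$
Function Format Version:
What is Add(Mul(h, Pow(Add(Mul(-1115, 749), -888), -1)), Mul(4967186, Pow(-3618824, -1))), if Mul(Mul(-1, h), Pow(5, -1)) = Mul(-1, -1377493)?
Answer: Rational(10385920949941, 1512710048476) ≈ 6.8658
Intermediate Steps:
h = -6887465 (h = Mul(-5, Mul(-1, -1377493)) = Mul(-5, 1377493) = -6887465)
Add(Mul(h, Pow(Add(Mul(-1115, 749), -888), -1)), Mul(4967186, Pow(-3618824, -1))) = Add(Mul(-6887465, Pow(Add(Mul(-1115, 749), -888), -1)), Mul(4967186, Pow(-3618824, -1))) = Add(Mul(-6887465, Pow(Add(-835135, -888), -1)), Mul(4967186, Rational(-1, 3618824))) = Add(Mul(-6887465, Pow(-836023, -1)), Rational(-2483593, 1809412)) = Add(Mul(-6887465, Rational(-1, 836023)), Rational(-2483593, 1809412)) = Add(Rational(6887465, 836023), Rational(-2483593, 1809412)) = Rational(10385920949941, 1512710048476)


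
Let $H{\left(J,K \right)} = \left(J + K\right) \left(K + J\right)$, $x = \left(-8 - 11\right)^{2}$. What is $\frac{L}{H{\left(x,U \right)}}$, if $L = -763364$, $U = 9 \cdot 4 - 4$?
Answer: $- \frac{763364}{154449} \approx -4.9425$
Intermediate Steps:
$U = 32$ ($U = 36 - 4 = 32$)
$x = 361$ ($x = \left(-19\right)^{2} = 361$)
$H{\left(J,K \right)} = \left(J + K\right)^{2}$ ($H{\left(J,K \right)} = \left(J + K\right) \left(J + K\right) = \left(J + K\right)^{2}$)
$\frac{L}{H{\left(x,U \right)}} = - \frac{763364}{\left(361 + 32\right)^{2}} = - \frac{763364}{393^{2}} = - \frac{763364}{154449}$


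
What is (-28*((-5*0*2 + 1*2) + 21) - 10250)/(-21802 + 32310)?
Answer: -5447/5254 ≈ -1.0367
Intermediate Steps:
(-28*((-5*0*2 + 1*2) + 21) - 10250)/(-21802 + 32310) = (-28*((0*2 + 2) + 21) - 10250)/10508 = (-28*((0 + 2) + 21) - 10250)*(1/10508) = (-28*(2 + 21) - 10250)*(1/10508) = (-28*23 - 10250)*(1/10508) = (-644 - 10250)*(1/10508) = -10894*1/10508 = -5447/5254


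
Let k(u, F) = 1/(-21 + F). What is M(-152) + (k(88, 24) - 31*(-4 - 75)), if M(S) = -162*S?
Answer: 81220/3 ≈ 27073.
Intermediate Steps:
M(-152) + (k(88, 24) - 31*(-4 - 75)) = -162*(-152) + (1/(-21 + 24) - 31*(-4 - 75)) = 24624 + (1/3 - 31*(-79)) = 24624 + (1/3 - 1*(-2449)) = 24624 + (1/3 + 2449) = 24624 + 7348/3 = 81220/3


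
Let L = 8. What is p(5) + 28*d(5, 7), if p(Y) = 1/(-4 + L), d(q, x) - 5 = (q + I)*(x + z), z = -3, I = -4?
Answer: 1009/4 ≈ 252.25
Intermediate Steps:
d(q, x) = 5 + (-4 + q)*(-3 + x) (d(q, x) = 5 + (q - 4)*(x - 3) = 5 + (-4 + q)*(-3 + x))
p(Y) = ¼ (p(Y) = 1/(-4 + 8) = 1/4 = ¼)
p(5) + 28*d(5, 7) = ¼ + 28*(17 - 4*7 - 3*5 + 5*7) = ¼ + 28*(17 - 28 - 15 + 35) = ¼ + 28*9 = ¼ + 252 = 1009/4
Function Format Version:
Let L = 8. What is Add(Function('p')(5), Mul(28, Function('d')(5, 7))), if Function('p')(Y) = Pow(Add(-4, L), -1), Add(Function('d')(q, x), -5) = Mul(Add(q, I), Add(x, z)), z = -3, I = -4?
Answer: Rational(1009, 4) ≈ 252.25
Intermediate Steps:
Function('d')(q, x) = Add(5, Mul(Add(-4, q), Add(-3, x))) (Function('d')(q, x) = Add(5, Mul(Add(q, -4), Add(x, -3))) = Add(5, Mul(Add(-4, q), Add(-3, x))))
Function('p')(Y) = Rational(1, 4) (Function('p')(Y) = Pow(Add(-4, 8), -1) = Pow(4, -1) = Rational(1, 4))
Add(Function('p')(5), Mul(28, Function('d')(5, 7))) = Add(Rational(1, 4), Mul(28, Add(17, Mul(-4, 7), Mul(-3, 5), Mul(5, 7)))) = Add(Rational(1, 4), Mul(28, Add(17, -28, -15, 35))) = Add(Rational(1, 4), Mul(28, 9)) = Add(Rational(1, 4), 252) = Rational(1009, 4)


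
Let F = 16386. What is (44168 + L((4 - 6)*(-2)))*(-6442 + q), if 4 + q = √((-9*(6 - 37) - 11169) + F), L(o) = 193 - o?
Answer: -285925222 + 88714*√1374 ≈ -2.8264e+8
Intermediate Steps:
q = -4 + 2*√1374 (q = -4 + √((-9*(6 - 37) - 11169) + 16386) = -4 + √((-9*(-31) - 11169) + 16386) = -4 + √((279 - 11169) + 16386) = -4 + √(-10890 + 16386) = -4 + √5496 = -4 + 2*√1374 ≈ 70.135)
(44168 + L((4 - 6)*(-2)))*(-6442 + q) = (44168 + (193 - (4 - 6)*(-2)))*(-6442 + (-4 + 2*√1374)) = (44168 + (193 - (-2)*(-2)))*(-6446 + 2*√1374) = (44168 + (193 - 1*4))*(-6446 + 2*√1374) = (44168 + (193 - 4))*(-6446 + 2*√1374) = (44168 + 189)*(-6446 + 2*√1374) = 44357*(-6446 + 2*√1374) = -285925222 + 88714*√1374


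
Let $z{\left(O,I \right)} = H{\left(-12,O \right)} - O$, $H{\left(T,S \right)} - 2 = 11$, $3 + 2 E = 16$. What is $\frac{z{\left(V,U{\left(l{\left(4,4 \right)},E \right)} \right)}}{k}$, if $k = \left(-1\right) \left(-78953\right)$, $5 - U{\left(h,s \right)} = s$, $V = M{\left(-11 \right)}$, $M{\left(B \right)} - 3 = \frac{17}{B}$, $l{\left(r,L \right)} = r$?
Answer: $\frac{127}{868483} \approx 0.00014623$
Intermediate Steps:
$M{\left(B \right)} = 3 + \frac{17}{B}$
$E = \frac{13}{2}$ ($E = - \frac{3}{2} + \frac{1}{2} \cdot 16 = - \frac{3}{2} + 8 = \frac{13}{2} \approx 6.5$)
$H{\left(T,S \right)} = 13$ ($H{\left(T,S \right)} = 2 + 11 = 13$)
$V = \frac{16}{11}$ ($V = 3 + \frac{17}{-11} = 3 + 17 \left(- \frac{1}{11}\right) = 3 - \frac{17}{11} = \frac{16}{11} \approx 1.4545$)
$U{\left(h,s \right)} = 5 - s$
$k = 78953$
$z{\left(O,I \right)} = 13 - O$
$\frac{z{\left(V,U{\left(l{\left(4,4 \right)},E \right)} \right)}}{k} = \frac{13 - \frac{16}{11}}{78953} = \left(13 - \frac{16}{11}\right) \frac{1}{78953} = \frac{127}{11} \cdot \frac{1}{78953} = \frac{127}{868483}$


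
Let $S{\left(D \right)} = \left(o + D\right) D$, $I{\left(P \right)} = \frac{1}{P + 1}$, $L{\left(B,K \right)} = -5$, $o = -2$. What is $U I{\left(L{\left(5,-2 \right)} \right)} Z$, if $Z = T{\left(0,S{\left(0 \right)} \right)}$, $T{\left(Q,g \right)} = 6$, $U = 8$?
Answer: $-12$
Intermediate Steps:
$I{\left(P \right)} = \frac{1}{1 + P}$
$S{\left(D \right)} = D \left(-2 + D\right)$ ($S{\left(D \right)} = \left(-2 + D\right) D = D \left(-2 + D\right)$)
$Z = 6$
$U I{\left(L{\left(5,-2 \right)} \right)} Z = \frac{8}{1 - 5} \cdot 6 = \frac{8}{-4} \cdot 6 = 8 \left(- \frac{1}{4}\right) 6 = \left(-2\right) 6 = -12$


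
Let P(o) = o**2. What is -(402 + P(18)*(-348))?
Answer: 112350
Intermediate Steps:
-(402 + P(18)*(-348)) = -(402 + 18**2*(-348)) = -(402 + 324*(-348)) = -(402 - 112752) = -1*(-112350) = 112350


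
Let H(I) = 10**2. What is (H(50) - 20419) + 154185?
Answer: 133866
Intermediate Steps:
H(I) = 100
(H(50) - 20419) + 154185 = (100 - 20419) + 154185 = -20319 + 154185 = 133866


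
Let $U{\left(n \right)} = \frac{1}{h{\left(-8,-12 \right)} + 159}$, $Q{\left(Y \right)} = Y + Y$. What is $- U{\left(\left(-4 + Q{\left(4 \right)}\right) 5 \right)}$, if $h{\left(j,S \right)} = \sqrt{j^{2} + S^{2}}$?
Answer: $- \frac{159}{25073} + \frac{4 \sqrt{13}}{25073} \approx -0.0057663$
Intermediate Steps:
$Q{\left(Y \right)} = 2 Y$
$h{\left(j,S \right)} = \sqrt{S^{2} + j^{2}}$
$U{\left(n \right)} = \frac{1}{159 + 4 \sqrt{13}}$ ($U{\left(n \right)} = \frac{1}{\sqrt{\left(-12\right)^{2} + \left(-8\right)^{2}} + 159} = \frac{1}{\sqrt{144 + 64} + 159} = \frac{1}{\sqrt{208} + 159} = \frac{1}{4 \sqrt{13} + 159} = \frac{1}{159 + 4 \sqrt{13}}$)
$- U{\left(\left(-4 + Q{\left(4 \right)}\right) 5 \right)} = - (\frac{159}{25073} - \frac{4 \sqrt{13}}{25073}) = - \frac{159}{25073} + \frac{4 \sqrt{13}}{25073}$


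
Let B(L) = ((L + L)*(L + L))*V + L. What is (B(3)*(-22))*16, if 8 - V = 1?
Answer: -89760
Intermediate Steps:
V = 7 (V = 8 - 1*1 = 8 - 1 = 7)
B(L) = L + 28*L**2 (B(L) = ((L + L)*(L + L))*7 + L = ((2*L)*(2*L))*7 + L = (4*L**2)*7 + L = 28*L**2 + L = L + 28*L**2)
(B(3)*(-22))*16 = ((3*(1 + 28*3))*(-22))*16 = ((3*(1 + 84))*(-22))*16 = ((3*85)*(-22))*16 = (255*(-22))*16 = -5610*16 = -89760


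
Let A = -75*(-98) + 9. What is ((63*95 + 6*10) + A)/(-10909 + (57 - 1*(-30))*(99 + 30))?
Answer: 6702/157 ≈ 42.688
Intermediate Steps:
A = 7359 (A = 7350 + 9 = 7359)
((63*95 + 6*10) + A)/(-10909 + (57 - 1*(-30))*(99 + 30)) = ((63*95 + 6*10) + 7359)/(-10909 + (57 - 1*(-30))*(99 + 30)) = ((5985 + 60) + 7359)/(-10909 + (57 + 30)*129) = (6045 + 7359)/(-10909 + 87*129) = 13404/(-10909 + 11223) = 13404/314 = 13404*(1/314) = 6702/157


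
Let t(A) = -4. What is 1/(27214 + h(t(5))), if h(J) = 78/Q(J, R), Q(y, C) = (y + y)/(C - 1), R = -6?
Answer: 4/109129 ≈ 3.6654e-5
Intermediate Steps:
Q(y, C) = 2*y/(-1 + C) (Q(y, C) = (2*y)/(-1 + C) = 2*y/(-1 + C))
h(J) = -273/J (h(J) = 78/((2*J/(-1 - 6))) = 78/((2*J/(-7))) = 78/((2*J*(-1/7))) = 78/((-2*J/7)) = 78*(-7/(2*J)) = -273/J)
1/(27214 + h(t(5))) = 1/(27214 - 273/(-4)) = 1/(27214 - 273*(-1/4)) = 1/(27214 + 273/4) = 1/(109129/4) = 4/109129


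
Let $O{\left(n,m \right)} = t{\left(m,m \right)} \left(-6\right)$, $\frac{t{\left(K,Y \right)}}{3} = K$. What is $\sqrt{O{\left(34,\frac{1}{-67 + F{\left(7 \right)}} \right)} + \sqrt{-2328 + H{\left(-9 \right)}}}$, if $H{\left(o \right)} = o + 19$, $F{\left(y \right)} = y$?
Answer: $\frac{\sqrt{30 + 100 i \sqrt{2318}}}{10} \approx 4.9217 + 4.8911 i$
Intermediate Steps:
$t{\left(K,Y \right)} = 3 K$
$H{\left(o \right)} = 19 + o$
$O{\left(n,m \right)} = - 18 m$ ($O{\left(n,m \right)} = 3 m \left(-6\right) = - 18 m$)
$\sqrt{O{\left(34,\frac{1}{-67 + F{\left(7 \right)}} \right)} + \sqrt{-2328 + H{\left(-9 \right)}}} = \sqrt{- \frac{18}{-67 + 7} + \sqrt{-2328 + \left(19 - 9\right)}} = \sqrt{- \frac{18}{-60} + \sqrt{-2328 + 10}} = \sqrt{\left(-18\right) \left(- \frac{1}{60}\right) + \sqrt{-2318}} = \sqrt{\frac{3}{10} + i \sqrt{2318}}$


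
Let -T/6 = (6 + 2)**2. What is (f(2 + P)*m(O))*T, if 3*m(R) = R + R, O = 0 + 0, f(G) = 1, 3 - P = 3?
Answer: 0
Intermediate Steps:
P = 0 (P = 3 - 1*3 = 3 - 3 = 0)
O = 0
m(R) = 2*R/3 (m(R) = (R + R)/3 = (2*R)/3 = 2*R/3)
T = -384 (T = -6*(6 + 2)**2 = -6*8**2 = -6*64 = -384)
(f(2 + P)*m(O))*T = (1*((2/3)*0))*(-384) = (1*0)*(-384) = 0*(-384) = 0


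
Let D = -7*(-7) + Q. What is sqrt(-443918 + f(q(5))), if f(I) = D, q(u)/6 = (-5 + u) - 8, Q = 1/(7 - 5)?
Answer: I*sqrt(1775474)/2 ≈ 666.23*I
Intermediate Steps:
Q = 1/2 ≈ 0.50000
D = 99/2 (D = -7*(-7) + 1/2 = 49 + 1/2 = 99/2 ≈ 49.500)
q(u) = -78 + 6*u (q(u) = 6*((-5 + u) - 8) = 6*(-13 + u) = -78 + 6*u)
f(I) = 99/2
sqrt(-443918 + f(q(5))) = sqrt(-443918 + 99/2) = sqrt(-887737/2) = I*sqrt(1775474)/2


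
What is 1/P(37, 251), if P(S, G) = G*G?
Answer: 1/63001 ≈ 1.5873e-5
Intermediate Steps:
P(S, G) = G²
1/P(37, 251) = 1/(251²) = 1/63001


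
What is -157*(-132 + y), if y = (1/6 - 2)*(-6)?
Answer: 18997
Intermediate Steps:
y = 11 (y = (⅙ - 2)*(-6) = -11/6*(-6) = 11)
-157*(-132 + y) = -157*(-132 + 11) = -157*(-121) = 18997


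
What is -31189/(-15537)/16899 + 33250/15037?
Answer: 8730581108743/3948111156231 ≈ 2.2113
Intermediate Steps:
-31189/(-15537)/16899 + 33250/15037 = -31189*(-1/15537)*(1/16899) + 33250*(1/15037) = (31189/15537)*(1/16899) + 33250/15037 = 31189/262559763 + 33250/15037 = 8730581108743/3948111156231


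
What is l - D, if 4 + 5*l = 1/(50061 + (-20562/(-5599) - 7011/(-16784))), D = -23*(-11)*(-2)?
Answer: 11884318724908214/23523987788865 ≈ 505.20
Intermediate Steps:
D = -506 (D = 253*(-2) = -506)
l = -18819096257476/23523987788865 (l = -⅘ + 1/(5*(50061 + (-20562/(-5599) - 7011/(-16784)))) = -⅘ + 1/(5*(50061 + (-20562*(-1/5599) - 7011*(-1/16784)))) = -⅘ + 1/(5*(50061 + (20562/5599 + 7011/16784))) = -⅘ + 1/(5*(50061 + 384367197/93973616)) = -⅘ + 1/(5*(4704797557773/93973616)) = -⅘ + (⅕)*(93973616/4704797557773) = -⅘ + 93973616/23523987788865 = -18819096257476/23523987788865 ≈ -0.80000)
l - D = -18819096257476/23523987788865 - 1*(-506) = -18819096257476/23523987788865 + 506 = 11884318724908214/23523987788865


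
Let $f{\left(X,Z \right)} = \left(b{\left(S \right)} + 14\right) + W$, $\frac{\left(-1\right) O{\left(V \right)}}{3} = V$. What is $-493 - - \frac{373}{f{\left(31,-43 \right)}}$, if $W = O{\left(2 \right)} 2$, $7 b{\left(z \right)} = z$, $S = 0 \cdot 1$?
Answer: $- \frac{613}{2} \approx -306.5$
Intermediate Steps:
$O{\left(V \right)} = - 3 V$
$S = 0$
$b{\left(z \right)} = \frac{z}{7}$
$W = -12$ ($W = \left(-3\right) 2 \cdot 2 = \left(-6\right) 2 = -12$)
$f{\left(X,Z \right)} = 2$ ($f{\left(X,Z \right)} = \left(\frac{1}{7} \cdot 0 + 14\right) - 12 = \left(0 + 14\right) - 12 = 14 - 12 = 2$)
$-493 - - \frac{373}{f{\left(31,-43 \right)}} = -493 - - \frac{373}{2} = -493 + \frac{373}{2} = - \frac{613}{2}$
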